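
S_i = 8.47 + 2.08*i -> [8.47, 10.55, 12.63, 14.71, 16.79]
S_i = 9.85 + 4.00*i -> [9.85, 13.85, 17.85, 21.85, 25.85]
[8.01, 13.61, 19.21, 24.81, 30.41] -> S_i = 8.01 + 5.60*i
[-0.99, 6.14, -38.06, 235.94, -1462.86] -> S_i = -0.99*(-6.20)^i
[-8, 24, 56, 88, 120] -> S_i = -8 + 32*i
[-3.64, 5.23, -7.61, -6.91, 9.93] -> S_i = Random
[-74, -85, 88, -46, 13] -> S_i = Random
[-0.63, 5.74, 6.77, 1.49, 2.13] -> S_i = Random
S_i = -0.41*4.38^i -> [-0.41, -1.8, -7.87, -34.45, -150.9]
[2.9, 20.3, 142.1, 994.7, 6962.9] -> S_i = 2.90*7.00^i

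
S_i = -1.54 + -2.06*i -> [-1.54, -3.6, -5.66, -7.72, -9.78]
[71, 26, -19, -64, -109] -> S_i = 71 + -45*i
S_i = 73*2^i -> [73, 146, 292, 584, 1168]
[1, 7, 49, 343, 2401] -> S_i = 1*7^i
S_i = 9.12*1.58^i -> [9.12, 14.41, 22.77, 35.97, 56.84]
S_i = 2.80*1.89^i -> [2.8, 5.29, 10.0, 18.9, 35.73]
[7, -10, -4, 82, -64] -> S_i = Random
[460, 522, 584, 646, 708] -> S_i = 460 + 62*i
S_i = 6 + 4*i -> [6, 10, 14, 18, 22]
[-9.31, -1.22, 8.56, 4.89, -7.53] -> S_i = Random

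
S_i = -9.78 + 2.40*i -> [-9.78, -7.38, -4.98, -2.58, -0.18]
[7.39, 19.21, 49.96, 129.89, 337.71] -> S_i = 7.39*2.60^i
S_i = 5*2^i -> [5, 10, 20, 40, 80]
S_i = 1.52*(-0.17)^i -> [1.52, -0.26, 0.04, -0.01, 0.0]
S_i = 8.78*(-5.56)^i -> [8.78, -48.82, 271.42, -1509.1, 8390.61]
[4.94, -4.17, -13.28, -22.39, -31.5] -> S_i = 4.94 + -9.11*i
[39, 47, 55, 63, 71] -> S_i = 39 + 8*i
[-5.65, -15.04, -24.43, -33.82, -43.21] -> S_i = -5.65 + -9.39*i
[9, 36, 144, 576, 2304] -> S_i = 9*4^i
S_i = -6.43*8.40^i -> [-6.43, -54.01, -453.7, -3811.09, -32013.13]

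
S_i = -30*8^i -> [-30, -240, -1920, -15360, -122880]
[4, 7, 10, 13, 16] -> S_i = 4 + 3*i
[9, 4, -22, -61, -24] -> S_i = Random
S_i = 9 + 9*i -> [9, 18, 27, 36, 45]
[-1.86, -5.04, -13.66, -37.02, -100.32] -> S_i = -1.86*2.71^i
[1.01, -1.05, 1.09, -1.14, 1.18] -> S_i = 1.01*(-1.04)^i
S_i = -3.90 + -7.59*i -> [-3.9, -11.49, -19.08, -26.67, -34.26]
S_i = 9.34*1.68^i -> [9.34, 15.69, 26.36, 44.29, 74.4]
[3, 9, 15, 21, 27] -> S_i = 3 + 6*i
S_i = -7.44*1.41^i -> [-7.44, -10.49, -14.79, -20.86, -29.41]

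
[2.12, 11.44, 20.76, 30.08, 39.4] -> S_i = 2.12 + 9.32*i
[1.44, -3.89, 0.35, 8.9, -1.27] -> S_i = Random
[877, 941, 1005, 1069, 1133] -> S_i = 877 + 64*i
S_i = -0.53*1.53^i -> [-0.53, -0.81, -1.24, -1.9, -2.9]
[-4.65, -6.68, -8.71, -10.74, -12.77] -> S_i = -4.65 + -2.03*i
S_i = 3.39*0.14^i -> [3.39, 0.47, 0.07, 0.01, 0.0]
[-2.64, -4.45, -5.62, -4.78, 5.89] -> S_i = Random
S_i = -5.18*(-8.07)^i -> [-5.18, 41.8, -337.35, 2722.39, -21969.69]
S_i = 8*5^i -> [8, 40, 200, 1000, 5000]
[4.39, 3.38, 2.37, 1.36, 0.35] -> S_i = 4.39 + -1.01*i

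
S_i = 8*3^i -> [8, 24, 72, 216, 648]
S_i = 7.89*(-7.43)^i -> [7.89, -58.62, 435.57, -3236.26, 24045.41]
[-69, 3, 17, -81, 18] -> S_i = Random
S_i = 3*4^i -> [3, 12, 48, 192, 768]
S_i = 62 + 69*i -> [62, 131, 200, 269, 338]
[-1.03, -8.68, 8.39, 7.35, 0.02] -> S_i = Random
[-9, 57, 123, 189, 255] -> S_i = -9 + 66*i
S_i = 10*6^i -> [10, 60, 360, 2160, 12960]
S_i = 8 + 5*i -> [8, 13, 18, 23, 28]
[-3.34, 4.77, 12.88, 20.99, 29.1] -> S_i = -3.34 + 8.11*i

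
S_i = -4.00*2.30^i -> [-4.0, -9.2, -21.16, -48.67, -111.94]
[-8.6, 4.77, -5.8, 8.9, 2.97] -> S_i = Random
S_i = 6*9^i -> [6, 54, 486, 4374, 39366]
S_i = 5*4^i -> [5, 20, 80, 320, 1280]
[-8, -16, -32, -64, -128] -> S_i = -8*2^i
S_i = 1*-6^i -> [1, -6, 36, -216, 1296]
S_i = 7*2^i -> [7, 14, 28, 56, 112]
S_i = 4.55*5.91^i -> [4.55, 26.89, 158.92, 939.23, 5550.87]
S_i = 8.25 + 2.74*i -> [8.25, 10.99, 13.73, 16.47, 19.21]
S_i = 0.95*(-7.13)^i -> [0.95, -6.77, 48.3, -344.34, 2455.17]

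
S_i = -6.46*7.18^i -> [-6.46, -46.38, -333.03, -2391.14, -17168.42]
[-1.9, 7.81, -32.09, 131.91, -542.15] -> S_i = -1.90*(-4.11)^i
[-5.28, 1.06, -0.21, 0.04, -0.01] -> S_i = -5.28*(-0.20)^i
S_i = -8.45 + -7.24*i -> [-8.45, -15.69, -22.93, -30.17, -37.41]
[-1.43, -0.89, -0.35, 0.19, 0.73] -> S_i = -1.43 + 0.54*i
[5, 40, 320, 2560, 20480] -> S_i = 5*8^i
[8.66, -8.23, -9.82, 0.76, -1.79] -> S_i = Random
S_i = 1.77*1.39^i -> [1.77, 2.46, 3.42, 4.75, 6.61]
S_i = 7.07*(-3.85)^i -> [7.07, -27.22, 104.8, -403.46, 1553.32]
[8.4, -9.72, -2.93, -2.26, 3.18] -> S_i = Random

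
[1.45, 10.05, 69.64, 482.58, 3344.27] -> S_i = 1.45*6.93^i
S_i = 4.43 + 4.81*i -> [4.43, 9.24, 14.05, 18.86, 23.67]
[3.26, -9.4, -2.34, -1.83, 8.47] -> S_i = Random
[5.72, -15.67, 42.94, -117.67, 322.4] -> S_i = 5.72*(-2.74)^i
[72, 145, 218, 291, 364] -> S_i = 72 + 73*i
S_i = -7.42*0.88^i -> [-7.42, -6.53, -5.75, -5.06, -4.45]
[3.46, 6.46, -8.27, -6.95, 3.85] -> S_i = Random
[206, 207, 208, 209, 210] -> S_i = 206 + 1*i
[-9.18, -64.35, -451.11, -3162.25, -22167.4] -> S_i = -9.18*7.01^i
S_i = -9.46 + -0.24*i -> [-9.46, -9.7, -9.94, -10.18, -10.42]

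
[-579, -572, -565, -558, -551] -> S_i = -579 + 7*i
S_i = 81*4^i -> [81, 324, 1296, 5184, 20736]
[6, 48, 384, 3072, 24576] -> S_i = 6*8^i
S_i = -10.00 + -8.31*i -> [-10.0, -18.31, -26.62, -34.93, -43.24]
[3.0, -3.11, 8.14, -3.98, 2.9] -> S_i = Random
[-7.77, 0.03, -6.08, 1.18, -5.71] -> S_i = Random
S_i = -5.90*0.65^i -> [-5.9, -3.84, -2.49, -1.62, -1.05]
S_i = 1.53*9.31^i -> [1.53, 14.24, 132.61, 1234.64, 11494.5]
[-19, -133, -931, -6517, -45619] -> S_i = -19*7^i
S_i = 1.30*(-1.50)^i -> [1.3, -1.95, 2.92, -4.39, 6.58]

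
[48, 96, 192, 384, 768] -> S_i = 48*2^i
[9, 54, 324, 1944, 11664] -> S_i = 9*6^i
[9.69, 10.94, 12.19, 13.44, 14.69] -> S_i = 9.69 + 1.25*i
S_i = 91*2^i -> [91, 182, 364, 728, 1456]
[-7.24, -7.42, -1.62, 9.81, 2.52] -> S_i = Random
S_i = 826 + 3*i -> [826, 829, 832, 835, 838]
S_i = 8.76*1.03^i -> [8.76, 9.02, 9.29, 9.57, 9.86]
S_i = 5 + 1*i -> [5, 6, 7, 8, 9]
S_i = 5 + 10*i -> [5, 15, 25, 35, 45]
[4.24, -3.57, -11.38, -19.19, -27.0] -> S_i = 4.24 + -7.81*i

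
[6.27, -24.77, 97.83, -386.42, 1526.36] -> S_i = 6.27*(-3.95)^i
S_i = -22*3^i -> [-22, -66, -198, -594, -1782]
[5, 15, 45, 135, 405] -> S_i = 5*3^i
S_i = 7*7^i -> [7, 49, 343, 2401, 16807]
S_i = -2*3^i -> [-2, -6, -18, -54, -162]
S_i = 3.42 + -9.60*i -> [3.42, -6.18, -15.78, -25.38, -34.98]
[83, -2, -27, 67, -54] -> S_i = Random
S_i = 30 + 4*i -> [30, 34, 38, 42, 46]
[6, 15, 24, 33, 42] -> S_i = 6 + 9*i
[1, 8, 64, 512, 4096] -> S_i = 1*8^i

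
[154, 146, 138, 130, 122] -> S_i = 154 + -8*i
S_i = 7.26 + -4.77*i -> [7.26, 2.49, -2.28, -7.05, -11.82]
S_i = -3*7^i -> [-3, -21, -147, -1029, -7203]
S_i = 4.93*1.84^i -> [4.93, 9.07, 16.69, 30.71, 56.51]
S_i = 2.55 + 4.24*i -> [2.55, 6.79, 11.03, 15.27, 19.51]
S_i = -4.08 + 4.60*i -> [-4.08, 0.52, 5.12, 9.72, 14.32]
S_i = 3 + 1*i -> [3, 4, 5, 6, 7]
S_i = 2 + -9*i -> [2, -7, -16, -25, -34]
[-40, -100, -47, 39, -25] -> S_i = Random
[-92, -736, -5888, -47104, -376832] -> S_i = -92*8^i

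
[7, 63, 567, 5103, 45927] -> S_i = 7*9^i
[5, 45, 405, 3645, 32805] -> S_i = 5*9^i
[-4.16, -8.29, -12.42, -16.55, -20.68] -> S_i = -4.16 + -4.13*i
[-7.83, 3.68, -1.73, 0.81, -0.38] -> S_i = -7.83*(-0.47)^i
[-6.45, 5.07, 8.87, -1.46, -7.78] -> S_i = Random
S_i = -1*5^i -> [-1, -5, -25, -125, -625]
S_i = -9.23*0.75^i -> [-9.23, -6.92, -5.19, -3.89, -2.92]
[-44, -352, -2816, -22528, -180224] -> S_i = -44*8^i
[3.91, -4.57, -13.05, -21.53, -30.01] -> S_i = 3.91 + -8.48*i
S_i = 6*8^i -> [6, 48, 384, 3072, 24576]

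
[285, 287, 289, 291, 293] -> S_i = 285 + 2*i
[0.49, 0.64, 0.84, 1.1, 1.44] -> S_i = 0.49*1.31^i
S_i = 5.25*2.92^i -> [5.25, 15.33, 44.76, 130.71, 381.67]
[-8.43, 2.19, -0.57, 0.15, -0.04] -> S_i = -8.43*(-0.26)^i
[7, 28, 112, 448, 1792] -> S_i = 7*4^i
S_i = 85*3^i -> [85, 255, 765, 2295, 6885]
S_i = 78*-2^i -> [78, -156, 312, -624, 1248]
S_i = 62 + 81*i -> [62, 143, 224, 305, 386]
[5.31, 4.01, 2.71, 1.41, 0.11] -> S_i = 5.31 + -1.30*i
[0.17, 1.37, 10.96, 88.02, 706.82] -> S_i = 0.17*8.03^i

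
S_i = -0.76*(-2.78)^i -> [-0.76, 2.11, -5.87, 16.33, -45.39]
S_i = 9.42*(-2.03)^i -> [9.42, -19.12, 38.82, -78.8, 159.97]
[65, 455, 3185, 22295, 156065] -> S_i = 65*7^i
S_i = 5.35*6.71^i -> [5.35, 35.9, 240.88, 1616.3, 10845.36]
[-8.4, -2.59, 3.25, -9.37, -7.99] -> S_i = Random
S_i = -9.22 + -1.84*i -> [-9.22, -11.06, -12.9, -14.74, -16.58]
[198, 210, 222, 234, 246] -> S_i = 198 + 12*i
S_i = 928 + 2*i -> [928, 930, 932, 934, 936]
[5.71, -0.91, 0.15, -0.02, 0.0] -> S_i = 5.71*(-0.16)^i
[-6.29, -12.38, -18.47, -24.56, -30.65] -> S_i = -6.29 + -6.09*i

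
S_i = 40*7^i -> [40, 280, 1960, 13720, 96040]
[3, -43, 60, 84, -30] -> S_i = Random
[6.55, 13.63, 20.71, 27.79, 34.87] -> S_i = 6.55 + 7.08*i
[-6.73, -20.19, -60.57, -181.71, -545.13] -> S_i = -6.73*3.00^i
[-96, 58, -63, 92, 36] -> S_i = Random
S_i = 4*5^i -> [4, 20, 100, 500, 2500]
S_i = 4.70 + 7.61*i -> [4.7, 12.31, 19.92, 27.53, 35.14]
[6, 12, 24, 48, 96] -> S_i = 6*2^i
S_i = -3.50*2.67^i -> [-3.5, -9.34, -24.95, -66.62, -177.87]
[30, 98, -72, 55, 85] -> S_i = Random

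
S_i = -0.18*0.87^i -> [-0.18, -0.16, -0.14, -0.12, -0.1]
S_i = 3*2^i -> [3, 6, 12, 24, 48]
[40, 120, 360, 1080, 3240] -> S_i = 40*3^i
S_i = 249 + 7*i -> [249, 256, 263, 270, 277]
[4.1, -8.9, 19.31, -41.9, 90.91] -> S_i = 4.10*(-2.17)^i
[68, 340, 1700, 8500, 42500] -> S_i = 68*5^i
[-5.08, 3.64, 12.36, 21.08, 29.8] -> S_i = -5.08 + 8.72*i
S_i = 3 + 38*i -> [3, 41, 79, 117, 155]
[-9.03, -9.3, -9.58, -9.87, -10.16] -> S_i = -9.03*1.03^i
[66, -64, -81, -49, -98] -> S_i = Random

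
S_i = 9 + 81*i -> [9, 90, 171, 252, 333]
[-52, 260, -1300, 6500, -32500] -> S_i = -52*-5^i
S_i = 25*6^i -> [25, 150, 900, 5400, 32400]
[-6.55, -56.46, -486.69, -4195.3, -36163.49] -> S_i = -6.55*8.62^i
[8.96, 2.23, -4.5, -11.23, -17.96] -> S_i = 8.96 + -6.73*i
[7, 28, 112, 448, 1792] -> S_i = 7*4^i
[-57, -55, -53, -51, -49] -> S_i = -57 + 2*i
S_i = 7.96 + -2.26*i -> [7.96, 5.7, 3.44, 1.18, -1.08]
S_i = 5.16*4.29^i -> [5.16, 22.14, 94.97, 407.4, 1747.75]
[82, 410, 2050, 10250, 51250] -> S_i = 82*5^i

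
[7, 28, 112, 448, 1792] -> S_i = 7*4^i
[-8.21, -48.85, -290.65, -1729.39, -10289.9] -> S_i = -8.21*5.95^i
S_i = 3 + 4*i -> [3, 7, 11, 15, 19]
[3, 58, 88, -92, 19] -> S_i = Random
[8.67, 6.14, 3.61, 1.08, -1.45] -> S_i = 8.67 + -2.53*i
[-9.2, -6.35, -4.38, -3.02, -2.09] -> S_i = -9.20*0.69^i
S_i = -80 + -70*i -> [-80, -150, -220, -290, -360]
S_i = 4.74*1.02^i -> [4.74, 4.83, 4.93, 5.03, 5.13]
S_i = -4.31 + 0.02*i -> [-4.31, -4.29, -4.27, -4.25, -4.23]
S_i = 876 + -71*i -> [876, 805, 734, 663, 592]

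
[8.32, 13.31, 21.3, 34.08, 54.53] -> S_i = 8.32*1.60^i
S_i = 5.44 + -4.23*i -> [5.44, 1.21, -3.02, -7.25, -11.48]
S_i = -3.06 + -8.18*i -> [-3.06, -11.24, -19.42, -27.6, -35.78]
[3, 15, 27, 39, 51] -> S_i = 3 + 12*i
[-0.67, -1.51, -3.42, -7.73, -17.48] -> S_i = -0.67*2.26^i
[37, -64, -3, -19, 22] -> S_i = Random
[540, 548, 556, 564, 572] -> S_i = 540 + 8*i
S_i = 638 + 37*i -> [638, 675, 712, 749, 786]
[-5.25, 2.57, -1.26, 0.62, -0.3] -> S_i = -5.25*(-0.49)^i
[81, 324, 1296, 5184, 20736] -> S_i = 81*4^i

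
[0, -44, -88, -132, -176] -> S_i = 0 + -44*i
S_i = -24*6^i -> [-24, -144, -864, -5184, -31104]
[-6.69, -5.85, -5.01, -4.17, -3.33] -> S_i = -6.69 + 0.84*i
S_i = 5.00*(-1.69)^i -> [5.0, -8.45, 14.28, -24.13, 40.79]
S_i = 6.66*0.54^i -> [6.66, 3.6, 1.94, 1.05, 0.57]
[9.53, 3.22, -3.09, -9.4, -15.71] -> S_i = 9.53 + -6.31*i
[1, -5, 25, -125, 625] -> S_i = 1*-5^i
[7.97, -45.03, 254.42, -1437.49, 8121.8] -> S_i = 7.97*(-5.65)^i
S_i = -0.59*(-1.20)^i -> [-0.59, 0.71, -0.85, 1.02, -1.22]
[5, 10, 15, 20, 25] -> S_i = 5 + 5*i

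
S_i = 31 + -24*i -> [31, 7, -17, -41, -65]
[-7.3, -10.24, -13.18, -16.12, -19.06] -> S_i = -7.30 + -2.94*i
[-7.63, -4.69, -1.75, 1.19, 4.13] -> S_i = -7.63 + 2.94*i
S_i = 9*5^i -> [9, 45, 225, 1125, 5625]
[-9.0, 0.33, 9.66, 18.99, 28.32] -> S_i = -9.00 + 9.33*i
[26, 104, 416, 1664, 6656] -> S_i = 26*4^i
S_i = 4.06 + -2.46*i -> [4.06, 1.6, -0.86, -3.32, -5.78]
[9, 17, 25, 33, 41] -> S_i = 9 + 8*i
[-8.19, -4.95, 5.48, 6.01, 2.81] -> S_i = Random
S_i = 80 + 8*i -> [80, 88, 96, 104, 112]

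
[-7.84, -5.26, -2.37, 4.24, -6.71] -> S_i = Random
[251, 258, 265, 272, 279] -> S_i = 251 + 7*i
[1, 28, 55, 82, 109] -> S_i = 1 + 27*i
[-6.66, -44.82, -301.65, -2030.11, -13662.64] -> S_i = -6.66*6.73^i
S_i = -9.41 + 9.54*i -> [-9.41, 0.13, 9.67, 19.21, 28.75]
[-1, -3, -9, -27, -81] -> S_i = -1*3^i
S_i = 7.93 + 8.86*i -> [7.93, 16.79, 25.65, 34.51, 43.37]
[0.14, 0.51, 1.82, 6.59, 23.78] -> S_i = 0.14*3.61^i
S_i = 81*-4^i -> [81, -324, 1296, -5184, 20736]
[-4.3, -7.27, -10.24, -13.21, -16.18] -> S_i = -4.30 + -2.97*i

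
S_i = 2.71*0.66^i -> [2.71, 1.79, 1.18, 0.78, 0.51]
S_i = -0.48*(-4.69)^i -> [-0.48, 2.25, -10.56, 49.52, -232.24]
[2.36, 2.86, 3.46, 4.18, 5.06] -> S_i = 2.36*1.21^i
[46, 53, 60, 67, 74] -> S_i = 46 + 7*i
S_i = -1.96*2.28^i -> [-1.96, -4.47, -10.19, -23.23, -52.97]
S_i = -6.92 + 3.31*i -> [-6.92, -3.61, -0.3, 3.01, 6.32]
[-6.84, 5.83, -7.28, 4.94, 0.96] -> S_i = Random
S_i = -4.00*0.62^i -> [-4.0, -2.48, -1.54, -0.95, -0.59]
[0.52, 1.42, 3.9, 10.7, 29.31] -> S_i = 0.52*2.74^i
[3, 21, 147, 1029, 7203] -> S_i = 3*7^i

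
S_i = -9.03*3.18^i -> [-9.03, -28.72, -91.31, -290.38, -923.41]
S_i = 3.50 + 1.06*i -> [3.5, 4.56, 5.62, 6.68, 7.74]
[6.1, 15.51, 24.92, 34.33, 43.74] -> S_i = 6.10 + 9.41*i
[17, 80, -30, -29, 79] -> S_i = Random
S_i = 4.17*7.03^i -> [4.17, 29.32, 206.09, 1448.78, 10184.91]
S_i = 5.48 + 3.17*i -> [5.48, 8.65, 11.82, 14.99, 18.16]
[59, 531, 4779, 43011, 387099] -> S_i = 59*9^i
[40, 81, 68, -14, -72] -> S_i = Random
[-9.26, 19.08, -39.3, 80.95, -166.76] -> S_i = -9.26*(-2.06)^i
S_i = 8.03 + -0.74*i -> [8.03, 7.29, 6.55, 5.81, 5.07]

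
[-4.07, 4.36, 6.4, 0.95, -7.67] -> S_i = Random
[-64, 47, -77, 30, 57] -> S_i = Random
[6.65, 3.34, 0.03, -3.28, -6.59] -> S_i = 6.65 + -3.31*i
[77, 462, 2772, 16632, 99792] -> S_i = 77*6^i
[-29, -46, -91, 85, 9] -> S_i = Random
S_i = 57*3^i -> [57, 171, 513, 1539, 4617]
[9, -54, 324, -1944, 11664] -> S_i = 9*-6^i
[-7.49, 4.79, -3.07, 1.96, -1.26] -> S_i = -7.49*(-0.64)^i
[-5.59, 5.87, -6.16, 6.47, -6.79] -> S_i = -5.59*(-1.05)^i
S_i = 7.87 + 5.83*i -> [7.87, 13.7, 19.53, 25.36, 31.19]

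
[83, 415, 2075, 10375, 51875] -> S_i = 83*5^i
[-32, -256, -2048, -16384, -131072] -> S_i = -32*8^i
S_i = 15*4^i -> [15, 60, 240, 960, 3840]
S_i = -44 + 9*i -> [-44, -35, -26, -17, -8]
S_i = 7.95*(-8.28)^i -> [7.95, -65.83, 545.04, -4512.93, 37367.02]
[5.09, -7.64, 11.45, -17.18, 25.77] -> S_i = 5.09*(-1.50)^i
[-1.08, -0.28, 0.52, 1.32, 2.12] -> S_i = -1.08 + 0.80*i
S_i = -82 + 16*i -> [-82, -66, -50, -34, -18]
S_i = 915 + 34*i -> [915, 949, 983, 1017, 1051]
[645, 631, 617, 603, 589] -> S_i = 645 + -14*i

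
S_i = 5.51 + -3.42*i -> [5.51, 2.09, -1.33, -4.75, -8.17]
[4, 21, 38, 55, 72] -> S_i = 4 + 17*i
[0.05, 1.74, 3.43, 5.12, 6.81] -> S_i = 0.05 + 1.69*i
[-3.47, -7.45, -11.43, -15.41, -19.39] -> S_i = -3.47 + -3.98*i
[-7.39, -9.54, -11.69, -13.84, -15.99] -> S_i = -7.39 + -2.15*i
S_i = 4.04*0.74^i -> [4.04, 2.99, 2.21, 1.64, 1.21]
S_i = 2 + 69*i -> [2, 71, 140, 209, 278]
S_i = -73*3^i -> [-73, -219, -657, -1971, -5913]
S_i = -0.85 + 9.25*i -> [-0.85, 8.4, 17.65, 26.9, 36.15]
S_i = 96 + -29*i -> [96, 67, 38, 9, -20]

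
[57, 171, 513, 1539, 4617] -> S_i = 57*3^i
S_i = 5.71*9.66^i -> [5.71, 55.16, 532.83, 5147.16, 49721.54]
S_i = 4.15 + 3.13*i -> [4.15, 7.28, 10.41, 13.54, 16.67]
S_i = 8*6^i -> [8, 48, 288, 1728, 10368]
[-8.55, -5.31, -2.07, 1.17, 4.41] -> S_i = -8.55 + 3.24*i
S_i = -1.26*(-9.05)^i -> [-1.26, 11.4, -103.2, 933.93, -8452.1]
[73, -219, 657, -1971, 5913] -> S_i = 73*-3^i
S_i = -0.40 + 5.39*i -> [-0.4, 4.99, 10.38, 15.77, 21.16]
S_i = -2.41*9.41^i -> [-2.41, -22.68, -213.4, -2008.1, -18896.25]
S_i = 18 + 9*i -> [18, 27, 36, 45, 54]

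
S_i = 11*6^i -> [11, 66, 396, 2376, 14256]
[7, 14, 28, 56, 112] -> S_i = 7*2^i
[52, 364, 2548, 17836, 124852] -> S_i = 52*7^i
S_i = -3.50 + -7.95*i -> [-3.5, -11.45, -19.4, -27.35, -35.3]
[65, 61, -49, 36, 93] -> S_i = Random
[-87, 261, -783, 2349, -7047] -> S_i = -87*-3^i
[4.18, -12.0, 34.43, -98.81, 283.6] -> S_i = 4.18*(-2.87)^i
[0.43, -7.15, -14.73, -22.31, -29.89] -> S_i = 0.43 + -7.58*i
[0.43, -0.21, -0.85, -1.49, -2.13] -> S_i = 0.43 + -0.64*i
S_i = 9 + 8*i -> [9, 17, 25, 33, 41]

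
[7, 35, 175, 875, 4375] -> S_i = 7*5^i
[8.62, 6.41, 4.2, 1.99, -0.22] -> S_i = 8.62 + -2.21*i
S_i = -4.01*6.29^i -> [-4.01, -25.22, -158.65, -997.92, -6276.93]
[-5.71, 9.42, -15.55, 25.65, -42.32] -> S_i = -5.71*(-1.65)^i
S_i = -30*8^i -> [-30, -240, -1920, -15360, -122880]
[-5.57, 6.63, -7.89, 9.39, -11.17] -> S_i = -5.57*(-1.19)^i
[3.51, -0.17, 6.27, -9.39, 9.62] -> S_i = Random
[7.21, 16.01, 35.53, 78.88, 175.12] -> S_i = 7.21*2.22^i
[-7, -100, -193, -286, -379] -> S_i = -7 + -93*i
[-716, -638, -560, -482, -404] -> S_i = -716 + 78*i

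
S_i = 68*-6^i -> [68, -408, 2448, -14688, 88128]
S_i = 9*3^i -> [9, 27, 81, 243, 729]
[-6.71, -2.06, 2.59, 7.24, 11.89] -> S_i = -6.71 + 4.65*i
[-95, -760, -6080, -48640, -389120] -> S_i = -95*8^i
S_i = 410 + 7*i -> [410, 417, 424, 431, 438]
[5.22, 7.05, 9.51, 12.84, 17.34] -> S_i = 5.22*1.35^i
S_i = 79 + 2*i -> [79, 81, 83, 85, 87]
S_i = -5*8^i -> [-5, -40, -320, -2560, -20480]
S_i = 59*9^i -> [59, 531, 4779, 43011, 387099]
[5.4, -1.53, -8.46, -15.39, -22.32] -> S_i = 5.40 + -6.93*i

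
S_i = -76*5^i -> [-76, -380, -1900, -9500, -47500]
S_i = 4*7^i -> [4, 28, 196, 1372, 9604]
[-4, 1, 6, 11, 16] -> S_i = -4 + 5*i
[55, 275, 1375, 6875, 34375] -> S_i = 55*5^i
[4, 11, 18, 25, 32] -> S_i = 4 + 7*i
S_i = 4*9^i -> [4, 36, 324, 2916, 26244]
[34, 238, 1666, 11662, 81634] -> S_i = 34*7^i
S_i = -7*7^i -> [-7, -49, -343, -2401, -16807]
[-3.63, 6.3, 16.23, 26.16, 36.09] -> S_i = -3.63 + 9.93*i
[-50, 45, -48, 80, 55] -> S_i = Random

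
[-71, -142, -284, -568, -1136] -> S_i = -71*2^i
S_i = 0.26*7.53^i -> [0.26, 1.96, 14.74, 111.01, 835.9]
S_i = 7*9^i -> [7, 63, 567, 5103, 45927]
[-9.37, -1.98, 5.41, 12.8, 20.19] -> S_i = -9.37 + 7.39*i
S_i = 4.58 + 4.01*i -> [4.58, 8.59, 12.6, 16.61, 20.62]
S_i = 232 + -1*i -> [232, 231, 230, 229, 228]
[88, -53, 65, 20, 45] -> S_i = Random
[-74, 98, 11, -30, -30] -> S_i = Random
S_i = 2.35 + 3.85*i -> [2.35, 6.2, 10.05, 13.9, 17.75]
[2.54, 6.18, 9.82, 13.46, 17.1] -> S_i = 2.54 + 3.64*i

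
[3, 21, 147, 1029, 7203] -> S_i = 3*7^i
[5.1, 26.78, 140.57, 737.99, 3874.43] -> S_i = 5.10*5.25^i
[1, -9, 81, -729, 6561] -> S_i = 1*-9^i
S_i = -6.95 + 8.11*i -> [-6.95, 1.16, 9.27, 17.38, 25.49]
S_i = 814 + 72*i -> [814, 886, 958, 1030, 1102]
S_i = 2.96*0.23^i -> [2.96, 0.68, 0.16, 0.04, 0.01]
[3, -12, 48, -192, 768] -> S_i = 3*-4^i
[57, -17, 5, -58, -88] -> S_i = Random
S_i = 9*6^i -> [9, 54, 324, 1944, 11664]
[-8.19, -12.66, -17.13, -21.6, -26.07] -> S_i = -8.19 + -4.47*i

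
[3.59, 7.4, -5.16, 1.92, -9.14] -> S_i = Random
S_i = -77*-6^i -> [-77, 462, -2772, 16632, -99792]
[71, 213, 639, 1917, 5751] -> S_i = 71*3^i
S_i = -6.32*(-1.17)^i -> [-6.32, 7.39, -8.65, 10.12, -11.84]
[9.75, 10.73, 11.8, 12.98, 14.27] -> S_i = 9.75*1.10^i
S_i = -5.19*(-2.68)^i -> [-5.19, 13.91, -37.28, 99.9, -267.74]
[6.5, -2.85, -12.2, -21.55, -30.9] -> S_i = 6.50 + -9.35*i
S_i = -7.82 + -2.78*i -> [-7.82, -10.6, -13.38, -16.16, -18.94]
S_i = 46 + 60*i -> [46, 106, 166, 226, 286]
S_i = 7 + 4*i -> [7, 11, 15, 19, 23]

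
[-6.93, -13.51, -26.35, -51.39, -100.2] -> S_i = -6.93*1.95^i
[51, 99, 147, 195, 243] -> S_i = 51 + 48*i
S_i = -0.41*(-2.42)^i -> [-0.41, 0.99, -2.4, 5.81, -14.06]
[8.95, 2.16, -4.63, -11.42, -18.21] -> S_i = 8.95 + -6.79*i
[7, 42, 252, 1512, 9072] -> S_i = 7*6^i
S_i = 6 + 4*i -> [6, 10, 14, 18, 22]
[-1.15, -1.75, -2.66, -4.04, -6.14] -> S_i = -1.15*1.52^i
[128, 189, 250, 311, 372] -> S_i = 128 + 61*i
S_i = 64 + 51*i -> [64, 115, 166, 217, 268]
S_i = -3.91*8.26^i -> [-3.91, -32.3, -266.77, -2203.52, -18201.07]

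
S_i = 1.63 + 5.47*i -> [1.63, 7.1, 12.57, 18.04, 23.51]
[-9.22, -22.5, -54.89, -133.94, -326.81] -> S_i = -9.22*2.44^i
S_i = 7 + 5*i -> [7, 12, 17, 22, 27]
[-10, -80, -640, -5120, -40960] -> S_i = -10*8^i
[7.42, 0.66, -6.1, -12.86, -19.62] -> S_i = 7.42 + -6.76*i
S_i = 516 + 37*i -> [516, 553, 590, 627, 664]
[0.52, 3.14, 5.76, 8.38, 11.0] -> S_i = 0.52 + 2.62*i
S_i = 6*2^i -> [6, 12, 24, 48, 96]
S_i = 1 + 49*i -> [1, 50, 99, 148, 197]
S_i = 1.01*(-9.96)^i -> [1.01, -10.06, 100.19, -997.93, 9939.37]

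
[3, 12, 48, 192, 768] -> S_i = 3*4^i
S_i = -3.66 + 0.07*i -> [-3.66, -3.59, -3.52, -3.45, -3.38]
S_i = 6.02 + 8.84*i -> [6.02, 14.86, 23.7, 32.54, 41.38]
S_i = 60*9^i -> [60, 540, 4860, 43740, 393660]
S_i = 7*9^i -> [7, 63, 567, 5103, 45927]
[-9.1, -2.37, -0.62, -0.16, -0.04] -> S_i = -9.10*0.26^i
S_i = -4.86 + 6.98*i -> [-4.86, 2.12, 9.1, 16.08, 23.06]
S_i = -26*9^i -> [-26, -234, -2106, -18954, -170586]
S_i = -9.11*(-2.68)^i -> [-9.11, 24.41, -65.43, 175.36, -469.96]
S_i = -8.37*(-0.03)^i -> [-8.37, 0.25, -0.01, 0.0, -0.0]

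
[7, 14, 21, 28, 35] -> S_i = 7 + 7*i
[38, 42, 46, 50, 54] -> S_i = 38 + 4*i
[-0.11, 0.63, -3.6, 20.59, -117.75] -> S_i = -0.11*(-5.72)^i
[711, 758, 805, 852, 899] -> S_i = 711 + 47*i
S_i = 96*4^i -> [96, 384, 1536, 6144, 24576]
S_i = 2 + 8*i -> [2, 10, 18, 26, 34]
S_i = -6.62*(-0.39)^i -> [-6.62, 2.58, -1.01, 0.39, -0.15]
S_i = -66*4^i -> [-66, -264, -1056, -4224, -16896]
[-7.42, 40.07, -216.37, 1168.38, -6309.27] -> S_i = -7.42*(-5.40)^i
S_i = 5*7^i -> [5, 35, 245, 1715, 12005]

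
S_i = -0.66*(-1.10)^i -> [-0.66, 0.73, -0.8, 0.88, -0.97]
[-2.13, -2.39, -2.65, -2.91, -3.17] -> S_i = -2.13 + -0.26*i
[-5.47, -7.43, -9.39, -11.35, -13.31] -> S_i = -5.47 + -1.96*i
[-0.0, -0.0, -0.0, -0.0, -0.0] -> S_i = -0.00*9.92^i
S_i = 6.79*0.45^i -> [6.79, 3.06, 1.37, 0.62, 0.28]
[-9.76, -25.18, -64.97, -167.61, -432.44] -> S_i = -9.76*2.58^i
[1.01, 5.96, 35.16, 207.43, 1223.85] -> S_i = 1.01*5.90^i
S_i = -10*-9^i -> [-10, 90, -810, 7290, -65610]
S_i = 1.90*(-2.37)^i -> [1.9, -4.5, 10.67, -25.29, 59.94]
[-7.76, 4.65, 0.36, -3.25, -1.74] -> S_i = Random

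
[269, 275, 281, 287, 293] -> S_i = 269 + 6*i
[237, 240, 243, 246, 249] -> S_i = 237 + 3*i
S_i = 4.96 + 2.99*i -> [4.96, 7.95, 10.94, 13.93, 16.92]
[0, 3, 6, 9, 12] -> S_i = 0 + 3*i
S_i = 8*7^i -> [8, 56, 392, 2744, 19208]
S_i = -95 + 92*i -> [-95, -3, 89, 181, 273]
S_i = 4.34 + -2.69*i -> [4.34, 1.65, -1.04, -3.73, -6.42]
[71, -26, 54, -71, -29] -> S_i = Random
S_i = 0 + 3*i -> [0, 3, 6, 9, 12]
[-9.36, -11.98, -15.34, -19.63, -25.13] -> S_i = -9.36*1.28^i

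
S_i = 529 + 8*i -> [529, 537, 545, 553, 561]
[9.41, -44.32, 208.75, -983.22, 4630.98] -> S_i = 9.41*(-4.71)^i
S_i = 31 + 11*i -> [31, 42, 53, 64, 75]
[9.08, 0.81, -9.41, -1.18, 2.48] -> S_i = Random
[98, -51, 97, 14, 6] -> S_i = Random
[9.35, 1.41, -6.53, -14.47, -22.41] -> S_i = 9.35 + -7.94*i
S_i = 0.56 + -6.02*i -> [0.56, -5.46, -11.48, -17.5, -23.52]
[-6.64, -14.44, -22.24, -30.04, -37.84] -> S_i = -6.64 + -7.80*i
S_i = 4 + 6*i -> [4, 10, 16, 22, 28]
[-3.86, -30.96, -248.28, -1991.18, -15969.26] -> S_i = -3.86*8.02^i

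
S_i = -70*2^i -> [-70, -140, -280, -560, -1120]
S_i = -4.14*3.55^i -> [-4.14, -14.7, -52.17, -185.22, -657.53]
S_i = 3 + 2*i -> [3, 5, 7, 9, 11]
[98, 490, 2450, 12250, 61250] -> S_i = 98*5^i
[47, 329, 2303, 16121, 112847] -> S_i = 47*7^i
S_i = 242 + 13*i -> [242, 255, 268, 281, 294]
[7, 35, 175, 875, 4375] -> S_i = 7*5^i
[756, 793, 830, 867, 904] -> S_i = 756 + 37*i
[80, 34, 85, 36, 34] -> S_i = Random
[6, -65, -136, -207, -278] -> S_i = 6 + -71*i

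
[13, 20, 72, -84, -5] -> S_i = Random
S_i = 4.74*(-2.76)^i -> [4.74, -13.08, 36.11, -99.66, 275.05]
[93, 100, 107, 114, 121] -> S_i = 93 + 7*i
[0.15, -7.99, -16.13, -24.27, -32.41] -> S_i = 0.15 + -8.14*i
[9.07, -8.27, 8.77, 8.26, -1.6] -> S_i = Random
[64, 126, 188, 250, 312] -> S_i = 64 + 62*i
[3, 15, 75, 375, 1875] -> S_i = 3*5^i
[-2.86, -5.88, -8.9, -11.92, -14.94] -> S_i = -2.86 + -3.02*i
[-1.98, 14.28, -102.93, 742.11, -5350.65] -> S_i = -1.98*(-7.21)^i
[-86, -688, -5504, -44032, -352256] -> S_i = -86*8^i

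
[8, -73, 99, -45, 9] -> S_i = Random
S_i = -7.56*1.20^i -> [-7.56, -9.07, -10.89, -13.06, -15.68]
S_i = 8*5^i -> [8, 40, 200, 1000, 5000]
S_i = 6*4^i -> [6, 24, 96, 384, 1536]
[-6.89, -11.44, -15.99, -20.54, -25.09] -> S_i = -6.89 + -4.55*i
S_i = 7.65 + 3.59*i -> [7.65, 11.24, 14.83, 18.42, 22.01]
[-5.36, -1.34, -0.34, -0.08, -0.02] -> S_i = -5.36*0.25^i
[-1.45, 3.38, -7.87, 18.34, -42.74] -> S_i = -1.45*(-2.33)^i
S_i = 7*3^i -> [7, 21, 63, 189, 567]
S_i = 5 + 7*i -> [5, 12, 19, 26, 33]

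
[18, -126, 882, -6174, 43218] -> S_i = 18*-7^i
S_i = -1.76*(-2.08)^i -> [-1.76, 3.66, -7.61, 15.84, -32.94]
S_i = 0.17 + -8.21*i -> [0.17, -8.04, -16.25, -24.46, -32.67]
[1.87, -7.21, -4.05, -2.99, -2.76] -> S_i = Random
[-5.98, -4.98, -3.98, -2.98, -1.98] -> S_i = -5.98 + 1.00*i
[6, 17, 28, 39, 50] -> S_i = 6 + 11*i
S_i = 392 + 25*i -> [392, 417, 442, 467, 492]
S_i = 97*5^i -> [97, 485, 2425, 12125, 60625]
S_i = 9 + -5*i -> [9, 4, -1, -6, -11]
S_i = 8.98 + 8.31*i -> [8.98, 17.29, 25.6, 33.91, 42.22]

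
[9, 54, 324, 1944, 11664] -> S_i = 9*6^i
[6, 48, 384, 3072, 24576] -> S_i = 6*8^i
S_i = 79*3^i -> [79, 237, 711, 2133, 6399]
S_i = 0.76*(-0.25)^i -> [0.76, -0.19, 0.05, -0.01, 0.0]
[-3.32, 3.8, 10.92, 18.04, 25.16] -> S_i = -3.32 + 7.12*i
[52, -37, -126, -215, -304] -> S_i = 52 + -89*i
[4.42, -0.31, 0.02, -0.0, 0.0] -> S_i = 4.42*(-0.07)^i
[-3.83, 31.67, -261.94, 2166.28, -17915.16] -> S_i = -3.83*(-8.27)^i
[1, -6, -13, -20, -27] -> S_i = 1 + -7*i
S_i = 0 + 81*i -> [0, 81, 162, 243, 324]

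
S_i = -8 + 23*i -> [-8, 15, 38, 61, 84]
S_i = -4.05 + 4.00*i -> [-4.05, -0.05, 3.95, 7.95, 11.95]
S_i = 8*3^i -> [8, 24, 72, 216, 648]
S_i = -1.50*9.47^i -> [-1.5, -14.21, -134.52, -1273.92, -12064.0]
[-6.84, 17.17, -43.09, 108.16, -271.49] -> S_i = -6.84*(-2.51)^i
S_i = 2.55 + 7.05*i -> [2.55, 9.6, 16.65, 23.7, 30.75]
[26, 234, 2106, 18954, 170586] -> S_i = 26*9^i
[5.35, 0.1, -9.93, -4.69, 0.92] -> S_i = Random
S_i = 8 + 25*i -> [8, 33, 58, 83, 108]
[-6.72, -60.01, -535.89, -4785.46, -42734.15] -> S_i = -6.72*8.93^i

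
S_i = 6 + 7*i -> [6, 13, 20, 27, 34]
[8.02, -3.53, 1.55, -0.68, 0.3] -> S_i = 8.02*(-0.44)^i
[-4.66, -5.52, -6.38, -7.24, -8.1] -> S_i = -4.66 + -0.86*i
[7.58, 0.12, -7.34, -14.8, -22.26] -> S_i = 7.58 + -7.46*i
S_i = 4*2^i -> [4, 8, 16, 32, 64]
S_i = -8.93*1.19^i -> [-8.93, -10.63, -12.65, -15.05, -17.91]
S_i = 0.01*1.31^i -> [0.01, 0.01, 0.02, 0.02, 0.03]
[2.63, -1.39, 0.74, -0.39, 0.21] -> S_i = 2.63*(-0.53)^i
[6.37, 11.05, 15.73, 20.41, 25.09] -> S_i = 6.37 + 4.68*i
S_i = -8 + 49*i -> [-8, 41, 90, 139, 188]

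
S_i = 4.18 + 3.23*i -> [4.18, 7.41, 10.64, 13.87, 17.1]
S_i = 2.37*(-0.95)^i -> [2.37, -2.25, 2.14, -2.03, 1.93]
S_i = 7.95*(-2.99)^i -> [7.95, -23.77, 71.07, -212.51, 635.41]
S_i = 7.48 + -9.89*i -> [7.48, -2.41, -12.3, -22.19, -32.08]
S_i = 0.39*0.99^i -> [0.39, 0.39, 0.38, 0.38, 0.37]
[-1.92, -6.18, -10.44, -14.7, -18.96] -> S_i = -1.92 + -4.26*i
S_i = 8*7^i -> [8, 56, 392, 2744, 19208]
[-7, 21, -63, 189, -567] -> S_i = -7*-3^i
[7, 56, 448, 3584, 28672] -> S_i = 7*8^i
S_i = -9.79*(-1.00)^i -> [-9.79, 9.79, -9.79, 9.79, -9.79]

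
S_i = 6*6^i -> [6, 36, 216, 1296, 7776]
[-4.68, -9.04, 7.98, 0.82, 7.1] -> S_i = Random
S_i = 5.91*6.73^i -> [5.91, 39.77, 267.68, 1801.49, 12124.05]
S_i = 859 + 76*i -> [859, 935, 1011, 1087, 1163]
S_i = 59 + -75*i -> [59, -16, -91, -166, -241]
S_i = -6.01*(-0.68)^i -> [-6.01, 4.09, -2.78, 1.89, -1.29]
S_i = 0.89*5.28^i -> [0.89, 4.7, 24.81, 131.01, 691.71]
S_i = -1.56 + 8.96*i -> [-1.56, 7.4, 16.36, 25.32, 34.28]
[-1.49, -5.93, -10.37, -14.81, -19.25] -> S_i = -1.49 + -4.44*i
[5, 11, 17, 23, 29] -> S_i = 5 + 6*i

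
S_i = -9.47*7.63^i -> [-9.47, -72.26, -551.31, -4206.53, -32095.79]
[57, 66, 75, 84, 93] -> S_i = 57 + 9*i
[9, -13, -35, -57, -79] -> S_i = 9 + -22*i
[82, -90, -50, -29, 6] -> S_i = Random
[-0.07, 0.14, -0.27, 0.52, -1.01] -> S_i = -0.07*(-1.95)^i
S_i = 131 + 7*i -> [131, 138, 145, 152, 159]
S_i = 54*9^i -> [54, 486, 4374, 39366, 354294]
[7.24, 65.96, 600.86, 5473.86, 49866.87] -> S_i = 7.24*9.11^i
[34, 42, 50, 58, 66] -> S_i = 34 + 8*i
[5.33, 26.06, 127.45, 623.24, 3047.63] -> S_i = 5.33*4.89^i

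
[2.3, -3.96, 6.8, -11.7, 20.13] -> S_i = 2.30*(-1.72)^i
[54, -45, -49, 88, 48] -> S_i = Random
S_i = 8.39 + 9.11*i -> [8.39, 17.5, 26.61, 35.72, 44.83]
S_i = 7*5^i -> [7, 35, 175, 875, 4375]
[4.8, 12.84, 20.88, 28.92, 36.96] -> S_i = 4.80 + 8.04*i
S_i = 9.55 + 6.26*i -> [9.55, 15.81, 22.07, 28.33, 34.59]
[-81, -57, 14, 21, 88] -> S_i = Random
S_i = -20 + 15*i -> [-20, -5, 10, 25, 40]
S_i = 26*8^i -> [26, 208, 1664, 13312, 106496]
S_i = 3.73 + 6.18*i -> [3.73, 9.91, 16.09, 22.27, 28.45]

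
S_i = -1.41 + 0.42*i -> [-1.41, -0.99, -0.57, -0.15, 0.27]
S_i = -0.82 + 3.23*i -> [-0.82, 2.41, 5.64, 8.87, 12.1]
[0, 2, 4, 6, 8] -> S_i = 0 + 2*i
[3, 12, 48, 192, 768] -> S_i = 3*4^i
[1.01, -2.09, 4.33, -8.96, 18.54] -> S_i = 1.01*(-2.07)^i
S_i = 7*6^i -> [7, 42, 252, 1512, 9072]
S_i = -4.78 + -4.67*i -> [-4.78, -9.45, -14.12, -18.79, -23.46]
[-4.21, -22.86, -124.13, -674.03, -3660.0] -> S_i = -4.21*5.43^i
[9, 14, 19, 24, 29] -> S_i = 9 + 5*i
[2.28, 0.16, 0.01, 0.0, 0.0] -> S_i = 2.28*0.07^i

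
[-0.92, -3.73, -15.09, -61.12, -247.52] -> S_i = -0.92*4.05^i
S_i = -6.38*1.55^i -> [-6.38, -9.89, -15.33, -23.76, -36.83]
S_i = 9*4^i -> [9, 36, 144, 576, 2304]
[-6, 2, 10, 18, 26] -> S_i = -6 + 8*i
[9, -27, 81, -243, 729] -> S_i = 9*-3^i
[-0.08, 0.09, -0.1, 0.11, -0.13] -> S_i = -0.08*(-1.12)^i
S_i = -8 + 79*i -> [-8, 71, 150, 229, 308]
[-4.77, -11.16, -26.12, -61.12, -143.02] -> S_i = -4.77*2.34^i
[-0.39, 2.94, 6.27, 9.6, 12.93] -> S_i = -0.39 + 3.33*i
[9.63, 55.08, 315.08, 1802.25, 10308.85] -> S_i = 9.63*5.72^i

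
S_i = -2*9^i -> [-2, -18, -162, -1458, -13122]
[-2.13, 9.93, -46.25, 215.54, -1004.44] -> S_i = -2.13*(-4.66)^i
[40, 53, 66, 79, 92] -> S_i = 40 + 13*i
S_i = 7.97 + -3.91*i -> [7.97, 4.06, 0.15, -3.76, -7.67]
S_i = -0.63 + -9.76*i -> [-0.63, -10.39, -20.15, -29.91, -39.67]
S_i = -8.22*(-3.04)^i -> [-8.22, 24.99, -75.97, 230.94, -702.05]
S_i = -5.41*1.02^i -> [-5.41, -5.52, -5.63, -5.74, -5.86]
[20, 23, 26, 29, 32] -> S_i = 20 + 3*i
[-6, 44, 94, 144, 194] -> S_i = -6 + 50*i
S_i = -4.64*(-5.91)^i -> [-4.64, 27.42, -162.07, 957.81, -5660.67]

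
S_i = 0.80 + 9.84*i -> [0.8, 10.64, 20.48, 30.32, 40.16]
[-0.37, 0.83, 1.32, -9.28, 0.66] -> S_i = Random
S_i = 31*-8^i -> [31, -248, 1984, -15872, 126976]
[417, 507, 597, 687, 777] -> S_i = 417 + 90*i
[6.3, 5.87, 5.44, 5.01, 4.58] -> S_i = 6.30 + -0.43*i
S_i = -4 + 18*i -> [-4, 14, 32, 50, 68]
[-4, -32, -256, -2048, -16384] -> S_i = -4*8^i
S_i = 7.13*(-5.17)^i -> [7.13, -36.86, 190.58, -985.28, 5093.92]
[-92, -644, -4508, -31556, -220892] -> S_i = -92*7^i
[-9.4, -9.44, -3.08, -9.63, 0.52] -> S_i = Random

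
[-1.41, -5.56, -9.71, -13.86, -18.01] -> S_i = -1.41 + -4.15*i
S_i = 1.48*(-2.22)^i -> [1.48, -3.29, 7.29, -16.19, 35.95]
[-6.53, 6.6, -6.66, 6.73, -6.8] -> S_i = -6.53*(-1.01)^i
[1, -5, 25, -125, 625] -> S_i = 1*-5^i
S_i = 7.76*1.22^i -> [7.76, 9.47, 11.55, 14.09, 17.19]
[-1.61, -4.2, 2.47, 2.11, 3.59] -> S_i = Random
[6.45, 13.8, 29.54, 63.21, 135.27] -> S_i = 6.45*2.14^i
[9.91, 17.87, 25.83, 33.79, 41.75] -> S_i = 9.91 + 7.96*i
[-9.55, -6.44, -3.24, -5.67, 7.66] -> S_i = Random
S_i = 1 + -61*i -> [1, -60, -121, -182, -243]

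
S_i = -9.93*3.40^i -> [-9.93, -33.76, -114.79, -390.29, -1326.98]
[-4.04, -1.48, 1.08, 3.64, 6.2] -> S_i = -4.04 + 2.56*i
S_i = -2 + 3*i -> [-2, 1, 4, 7, 10]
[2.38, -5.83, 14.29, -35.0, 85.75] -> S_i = 2.38*(-2.45)^i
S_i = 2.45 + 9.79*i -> [2.45, 12.24, 22.03, 31.82, 41.61]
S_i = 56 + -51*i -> [56, 5, -46, -97, -148]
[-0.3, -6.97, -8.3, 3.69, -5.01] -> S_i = Random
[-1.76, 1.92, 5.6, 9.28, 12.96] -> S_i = -1.76 + 3.68*i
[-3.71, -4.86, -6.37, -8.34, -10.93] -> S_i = -3.71*1.31^i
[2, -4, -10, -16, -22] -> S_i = 2 + -6*i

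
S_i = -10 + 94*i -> [-10, 84, 178, 272, 366]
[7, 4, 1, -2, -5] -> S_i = 7 + -3*i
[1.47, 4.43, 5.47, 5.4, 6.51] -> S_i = Random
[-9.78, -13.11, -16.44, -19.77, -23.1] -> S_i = -9.78 + -3.33*i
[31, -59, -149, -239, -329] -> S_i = 31 + -90*i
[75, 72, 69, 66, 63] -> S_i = 75 + -3*i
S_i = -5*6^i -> [-5, -30, -180, -1080, -6480]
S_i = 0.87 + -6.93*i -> [0.87, -6.06, -12.99, -19.92, -26.85]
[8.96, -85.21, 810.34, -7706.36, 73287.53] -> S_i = 8.96*(-9.51)^i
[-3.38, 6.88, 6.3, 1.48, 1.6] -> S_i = Random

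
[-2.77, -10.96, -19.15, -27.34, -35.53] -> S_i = -2.77 + -8.19*i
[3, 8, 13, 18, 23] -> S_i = 3 + 5*i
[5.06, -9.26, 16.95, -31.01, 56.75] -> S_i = 5.06*(-1.83)^i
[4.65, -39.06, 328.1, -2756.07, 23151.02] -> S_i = 4.65*(-8.40)^i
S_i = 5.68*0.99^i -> [5.68, 5.62, 5.57, 5.51, 5.46]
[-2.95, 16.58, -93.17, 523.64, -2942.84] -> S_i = -2.95*(-5.62)^i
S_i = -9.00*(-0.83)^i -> [-9.0, 7.47, -6.2, 5.15, -4.27]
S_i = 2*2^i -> [2, 4, 8, 16, 32]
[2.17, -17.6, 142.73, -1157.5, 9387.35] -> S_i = 2.17*(-8.11)^i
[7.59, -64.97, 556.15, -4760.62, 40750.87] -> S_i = 7.59*(-8.56)^i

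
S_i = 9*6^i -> [9, 54, 324, 1944, 11664]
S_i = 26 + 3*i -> [26, 29, 32, 35, 38]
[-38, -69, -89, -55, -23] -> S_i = Random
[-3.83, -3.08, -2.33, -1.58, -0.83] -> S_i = -3.83 + 0.75*i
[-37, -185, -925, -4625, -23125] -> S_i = -37*5^i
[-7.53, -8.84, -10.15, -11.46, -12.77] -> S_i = -7.53 + -1.31*i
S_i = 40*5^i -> [40, 200, 1000, 5000, 25000]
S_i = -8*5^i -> [-8, -40, -200, -1000, -5000]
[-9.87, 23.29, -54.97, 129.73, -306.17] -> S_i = -9.87*(-2.36)^i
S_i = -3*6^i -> [-3, -18, -108, -648, -3888]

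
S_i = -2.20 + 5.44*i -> [-2.2, 3.24, 8.68, 14.12, 19.56]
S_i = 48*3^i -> [48, 144, 432, 1296, 3888]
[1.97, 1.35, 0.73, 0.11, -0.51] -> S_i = 1.97 + -0.62*i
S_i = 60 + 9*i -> [60, 69, 78, 87, 96]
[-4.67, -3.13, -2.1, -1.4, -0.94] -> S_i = -4.67*0.67^i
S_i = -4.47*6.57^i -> [-4.47, -29.37, -192.95, -1267.66, -8328.54]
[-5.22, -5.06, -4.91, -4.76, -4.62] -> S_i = -5.22*0.97^i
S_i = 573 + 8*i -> [573, 581, 589, 597, 605]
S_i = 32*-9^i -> [32, -288, 2592, -23328, 209952]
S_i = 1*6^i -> [1, 6, 36, 216, 1296]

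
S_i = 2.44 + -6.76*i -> [2.44, -4.32, -11.08, -17.84, -24.6]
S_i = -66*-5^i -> [-66, 330, -1650, 8250, -41250]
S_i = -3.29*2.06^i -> [-3.29, -6.78, -13.96, -28.76, -59.25]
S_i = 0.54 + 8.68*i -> [0.54, 9.22, 17.9, 26.58, 35.26]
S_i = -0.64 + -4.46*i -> [-0.64, -5.1, -9.56, -14.02, -18.48]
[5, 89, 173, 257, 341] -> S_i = 5 + 84*i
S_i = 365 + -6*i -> [365, 359, 353, 347, 341]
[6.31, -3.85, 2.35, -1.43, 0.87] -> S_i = 6.31*(-0.61)^i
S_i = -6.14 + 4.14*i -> [-6.14, -2.0, 2.14, 6.28, 10.42]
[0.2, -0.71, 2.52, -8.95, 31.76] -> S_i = 0.20*(-3.55)^i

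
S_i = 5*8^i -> [5, 40, 320, 2560, 20480]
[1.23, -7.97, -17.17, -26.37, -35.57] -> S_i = 1.23 + -9.20*i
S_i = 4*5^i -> [4, 20, 100, 500, 2500]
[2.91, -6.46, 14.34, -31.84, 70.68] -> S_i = 2.91*(-2.22)^i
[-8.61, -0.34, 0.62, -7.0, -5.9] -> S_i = Random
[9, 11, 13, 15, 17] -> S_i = 9 + 2*i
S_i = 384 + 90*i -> [384, 474, 564, 654, 744]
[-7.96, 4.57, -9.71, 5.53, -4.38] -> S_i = Random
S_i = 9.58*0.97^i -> [9.58, 9.29, 9.01, 8.74, 8.48]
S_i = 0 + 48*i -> [0, 48, 96, 144, 192]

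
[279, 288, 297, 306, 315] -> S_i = 279 + 9*i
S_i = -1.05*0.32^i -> [-1.05, -0.34, -0.11, -0.03, -0.01]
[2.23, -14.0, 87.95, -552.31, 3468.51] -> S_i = 2.23*(-6.28)^i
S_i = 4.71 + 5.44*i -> [4.71, 10.15, 15.59, 21.03, 26.47]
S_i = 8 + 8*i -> [8, 16, 24, 32, 40]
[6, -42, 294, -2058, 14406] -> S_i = 6*-7^i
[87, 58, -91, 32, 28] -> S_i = Random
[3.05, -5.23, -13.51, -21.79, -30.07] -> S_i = 3.05 + -8.28*i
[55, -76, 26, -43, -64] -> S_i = Random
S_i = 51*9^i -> [51, 459, 4131, 37179, 334611]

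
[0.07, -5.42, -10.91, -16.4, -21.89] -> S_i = 0.07 + -5.49*i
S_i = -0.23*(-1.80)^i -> [-0.23, 0.41, -0.75, 1.34, -2.41]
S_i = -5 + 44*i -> [-5, 39, 83, 127, 171]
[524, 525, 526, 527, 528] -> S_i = 524 + 1*i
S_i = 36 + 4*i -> [36, 40, 44, 48, 52]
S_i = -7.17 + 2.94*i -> [-7.17, -4.23, -1.29, 1.65, 4.59]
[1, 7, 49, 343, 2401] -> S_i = 1*7^i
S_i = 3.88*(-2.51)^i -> [3.88, -9.74, 24.44, -61.36, 154.0]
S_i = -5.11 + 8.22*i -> [-5.11, 3.11, 11.33, 19.55, 27.77]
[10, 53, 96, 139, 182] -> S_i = 10 + 43*i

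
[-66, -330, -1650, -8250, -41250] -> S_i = -66*5^i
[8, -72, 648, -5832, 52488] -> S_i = 8*-9^i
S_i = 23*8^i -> [23, 184, 1472, 11776, 94208]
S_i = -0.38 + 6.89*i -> [-0.38, 6.51, 13.4, 20.29, 27.18]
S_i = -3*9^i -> [-3, -27, -243, -2187, -19683]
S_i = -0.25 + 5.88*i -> [-0.25, 5.63, 11.51, 17.39, 23.27]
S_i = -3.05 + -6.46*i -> [-3.05, -9.51, -15.97, -22.43, -28.89]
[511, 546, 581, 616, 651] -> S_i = 511 + 35*i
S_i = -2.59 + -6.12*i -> [-2.59, -8.71, -14.83, -20.95, -27.07]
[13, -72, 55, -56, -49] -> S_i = Random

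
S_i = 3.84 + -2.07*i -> [3.84, 1.77, -0.3, -2.37, -4.44]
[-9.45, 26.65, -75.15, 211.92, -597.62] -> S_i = -9.45*(-2.82)^i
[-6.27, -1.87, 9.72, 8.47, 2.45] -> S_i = Random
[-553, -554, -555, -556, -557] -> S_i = -553 + -1*i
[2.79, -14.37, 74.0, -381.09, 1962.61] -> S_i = 2.79*(-5.15)^i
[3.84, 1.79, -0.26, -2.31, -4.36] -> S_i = 3.84 + -2.05*i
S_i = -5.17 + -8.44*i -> [-5.17, -13.61, -22.05, -30.49, -38.93]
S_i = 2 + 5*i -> [2, 7, 12, 17, 22]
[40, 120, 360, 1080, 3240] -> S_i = 40*3^i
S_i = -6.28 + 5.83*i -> [-6.28, -0.45, 5.38, 11.21, 17.04]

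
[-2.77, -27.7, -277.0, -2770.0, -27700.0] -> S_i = -2.77*10.00^i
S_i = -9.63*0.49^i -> [-9.63, -4.72, -2.31, -1.13, -0.56]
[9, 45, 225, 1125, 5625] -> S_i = 9*5^i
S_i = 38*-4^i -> [38, -152, 608, -2432, 9728]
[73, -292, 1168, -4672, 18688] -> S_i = 73*-4^i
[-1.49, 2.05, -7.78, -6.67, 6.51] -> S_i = Random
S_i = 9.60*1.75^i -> [9.6, 16.8, 29.4, 51.45, 90.04]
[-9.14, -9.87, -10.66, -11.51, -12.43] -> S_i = -9.14*1.08^i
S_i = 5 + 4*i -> [5, 9, 13, 17, 21]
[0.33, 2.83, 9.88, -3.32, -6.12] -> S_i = Random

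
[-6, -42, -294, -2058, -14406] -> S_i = -6*7^i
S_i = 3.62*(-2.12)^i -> [3.62, -7.67, 16.27, -34.49, 73.12]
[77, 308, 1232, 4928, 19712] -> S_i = 77*4^i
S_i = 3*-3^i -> [3, -9, 27, -81, 243]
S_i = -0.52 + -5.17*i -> [-0.52, -5.69, -10.86, -16.03, -21.2]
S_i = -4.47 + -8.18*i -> [-4.47, -12.65, -20.83, -29.01, -37.19]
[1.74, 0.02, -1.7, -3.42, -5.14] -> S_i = 1.74 + -1.72*i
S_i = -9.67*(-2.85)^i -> [-9.67, 27.56, -78.54, 223.85, -637.98]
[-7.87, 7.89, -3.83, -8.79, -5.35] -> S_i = Random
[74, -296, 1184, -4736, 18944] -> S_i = 74*-4^i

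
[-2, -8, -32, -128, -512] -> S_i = -2*4^i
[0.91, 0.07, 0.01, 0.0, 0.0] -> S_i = 0.91*0.08^i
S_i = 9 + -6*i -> [9, 3, -3, -9, -15]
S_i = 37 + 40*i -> [37, 77, 117, 157, 197]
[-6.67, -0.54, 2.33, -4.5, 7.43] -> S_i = Random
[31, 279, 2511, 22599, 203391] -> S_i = 31*9^i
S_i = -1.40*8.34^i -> [-1.4, -11.68, -97.38, -812.13, -6773.17]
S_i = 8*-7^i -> [8, -56, 392, -2744, 19208]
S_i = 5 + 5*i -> [5, 10, 15, 20, 25]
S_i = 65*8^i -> [65, 520, 4160, 33280, 266240]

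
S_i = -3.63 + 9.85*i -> [-3.63, 6.22, 16.07, 25.92, 35.77]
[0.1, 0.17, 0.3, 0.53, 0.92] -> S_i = 0.10*1.74^i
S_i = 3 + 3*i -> [3, 6, 9, 12, 15]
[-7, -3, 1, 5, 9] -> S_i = -7 + 4*i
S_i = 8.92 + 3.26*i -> [8.92, 12.18, 15.44, 18.7, 21.96]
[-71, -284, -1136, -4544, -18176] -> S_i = -71*4^i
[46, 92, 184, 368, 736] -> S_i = 46*2^i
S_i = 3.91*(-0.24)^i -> [3.91, -0.94, 0.23, -0.05, 0.01]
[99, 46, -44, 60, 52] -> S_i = Random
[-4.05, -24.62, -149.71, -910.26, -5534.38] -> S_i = -4.05*6.08^i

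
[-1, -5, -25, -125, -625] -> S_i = -1*5^i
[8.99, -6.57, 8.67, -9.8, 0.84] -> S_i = Random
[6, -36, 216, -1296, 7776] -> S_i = 6*-6^i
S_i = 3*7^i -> [3, 21, 147, 1029, 7203]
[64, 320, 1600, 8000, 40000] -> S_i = 64*5^i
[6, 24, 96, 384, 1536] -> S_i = 6*4^i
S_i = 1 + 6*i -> [1, 7, 13, 19, 25]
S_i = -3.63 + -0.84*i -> [-3.63, -4.47, -5.31, -6.15, -6.99]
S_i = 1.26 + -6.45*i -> [1.26, -5.19, -11.64, -18.09, -24.54]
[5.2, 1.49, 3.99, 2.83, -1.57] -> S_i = Random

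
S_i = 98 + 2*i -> [98, 100, 102, 104, 106]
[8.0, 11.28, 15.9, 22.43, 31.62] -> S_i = 8.00*1.41^i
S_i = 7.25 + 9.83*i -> [7.25, 17.08, 26.91, 36.74, 46.57]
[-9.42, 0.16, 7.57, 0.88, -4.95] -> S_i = Random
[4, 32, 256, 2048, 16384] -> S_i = 4*8^i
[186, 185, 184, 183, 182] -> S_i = 186 + -1*i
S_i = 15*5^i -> [15, 75, 375, 1875, 9375]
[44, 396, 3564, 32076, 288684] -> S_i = 44*9^i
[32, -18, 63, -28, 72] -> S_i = Random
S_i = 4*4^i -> [4, 16, 64, 256, 1024]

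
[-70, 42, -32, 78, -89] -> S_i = Random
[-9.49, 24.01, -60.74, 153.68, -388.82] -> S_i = -9.49*(-2.53)^i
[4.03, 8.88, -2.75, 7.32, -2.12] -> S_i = Random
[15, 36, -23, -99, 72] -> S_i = Random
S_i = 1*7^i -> [1, 7, 49, 343, 2401]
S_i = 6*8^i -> [6, 48, 384, 3072, 24576]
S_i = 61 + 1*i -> [61, 62, 63, 64, 65]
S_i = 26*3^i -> [26, 78, 234, 702, 2106]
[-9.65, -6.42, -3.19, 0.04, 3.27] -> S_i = -9.65 + 3.23*i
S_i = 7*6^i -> [7, 42, 252, 1512, 9072]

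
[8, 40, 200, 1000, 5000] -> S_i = 8*5^i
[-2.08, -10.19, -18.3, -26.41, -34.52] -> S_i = -2.08 + -8.11*i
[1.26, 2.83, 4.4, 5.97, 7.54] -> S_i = 1.26 + 1.57*i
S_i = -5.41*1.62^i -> [-5.41, -8.76, -14.2, -23.0, -37.26]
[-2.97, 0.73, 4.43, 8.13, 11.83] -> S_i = -2.97 + 3.70*i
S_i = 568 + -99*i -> [568, 469, 370, 271, 172]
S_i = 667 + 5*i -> [667, 672, 677, 682, 687]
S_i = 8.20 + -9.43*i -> [8.2, -1.23, -10.66, -20.09, -29.52]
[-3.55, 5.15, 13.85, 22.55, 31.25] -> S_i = -3.55 + 8.70*i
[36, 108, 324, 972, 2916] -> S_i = 36*3^i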